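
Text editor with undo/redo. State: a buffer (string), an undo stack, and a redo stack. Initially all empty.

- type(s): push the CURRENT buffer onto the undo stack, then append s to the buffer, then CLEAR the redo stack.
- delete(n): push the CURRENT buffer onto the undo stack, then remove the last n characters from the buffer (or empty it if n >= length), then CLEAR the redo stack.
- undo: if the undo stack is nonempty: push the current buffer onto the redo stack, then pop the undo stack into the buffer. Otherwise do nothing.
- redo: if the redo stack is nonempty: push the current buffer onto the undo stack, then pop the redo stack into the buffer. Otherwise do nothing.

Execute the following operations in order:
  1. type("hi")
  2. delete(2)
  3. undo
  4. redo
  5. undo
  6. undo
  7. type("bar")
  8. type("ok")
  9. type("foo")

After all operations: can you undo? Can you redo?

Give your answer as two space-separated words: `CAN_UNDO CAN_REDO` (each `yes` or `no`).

After op 1 (type): buf='hi' undo_depth=1 redo_depth=0
After op 2 (delete): buf='(empty)' undo_depth=2 redo_depth=0
After op 3 (undo): buf='hi' undo_depth=1 redo_depth=1
After op 4 (redo): buf='(empty)' undo_depth=2 redo_depth=0
After op 5 (undo): buf='hi' undo_depth=1 redo_depth=1
After op 6 (undo): buf='(empty)' undo_depth=0 redo_depth=2
After op 7 (type): buf='bar' undo_depth=1 redo_depth=0
After op 8 (type): buf='barok' undo_depth=2 redo_depth=0
After op 9 (type): buf='barokfoo' undo_depth=3 redo_depth=0

Answer: yes no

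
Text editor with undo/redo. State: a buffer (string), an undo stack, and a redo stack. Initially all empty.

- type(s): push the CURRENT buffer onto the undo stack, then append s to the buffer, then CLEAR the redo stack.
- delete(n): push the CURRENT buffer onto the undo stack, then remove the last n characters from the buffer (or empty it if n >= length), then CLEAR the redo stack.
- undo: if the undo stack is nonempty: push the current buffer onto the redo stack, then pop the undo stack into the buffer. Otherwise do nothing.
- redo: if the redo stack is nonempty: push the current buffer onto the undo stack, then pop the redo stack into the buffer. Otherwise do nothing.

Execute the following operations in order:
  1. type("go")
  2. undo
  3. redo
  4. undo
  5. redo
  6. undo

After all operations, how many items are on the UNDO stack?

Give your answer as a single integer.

Answer: 0

Derivation:
After op 1 (type): buf='go' undo_depth=1 redo_depth=0
After op 2 (undo): buf='(empty)' undo_depth=0 redo_depth=1
After op 3 (redo): buf='go' undo_depth=1 redo_depth=0
After op 4 (undo): buf='(empty)' undo_depth=0 redo_depth=1
After op 5 (redo): buf='go' undo_depth=1 redo_depth=0
After op 6 (undo): buf='(empty)' undo_depth=0 redo_depth=1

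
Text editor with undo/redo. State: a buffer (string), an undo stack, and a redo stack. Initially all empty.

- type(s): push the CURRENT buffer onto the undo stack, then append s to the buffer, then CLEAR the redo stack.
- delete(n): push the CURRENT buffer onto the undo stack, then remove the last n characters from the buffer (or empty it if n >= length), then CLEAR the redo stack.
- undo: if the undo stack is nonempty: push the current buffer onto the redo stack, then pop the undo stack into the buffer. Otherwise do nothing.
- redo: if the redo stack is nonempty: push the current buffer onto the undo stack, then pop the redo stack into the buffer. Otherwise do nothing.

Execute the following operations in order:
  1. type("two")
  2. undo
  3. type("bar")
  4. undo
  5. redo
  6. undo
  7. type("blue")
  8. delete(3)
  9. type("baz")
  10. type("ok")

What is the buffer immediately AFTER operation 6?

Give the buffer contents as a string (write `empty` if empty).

Answer: empty

Derivation:
After op 1 (type): buf='two' undo_depth=1 redo_depth=0
After op 2 (undo): buf='(empty)' undo_depth=0 redo_depth=1
After op 3 (type): buf='bar' undo_depth=1 redo_depth=0
After op 4 (undo): buf='(empty)' undo_depth=0 redo_depth=1
After op 5 (redo): buf='bar' undo_depth=1 redo_depth=0
After op 6 (undo): buf='(empty)' undo_depth=0 redo_depth=1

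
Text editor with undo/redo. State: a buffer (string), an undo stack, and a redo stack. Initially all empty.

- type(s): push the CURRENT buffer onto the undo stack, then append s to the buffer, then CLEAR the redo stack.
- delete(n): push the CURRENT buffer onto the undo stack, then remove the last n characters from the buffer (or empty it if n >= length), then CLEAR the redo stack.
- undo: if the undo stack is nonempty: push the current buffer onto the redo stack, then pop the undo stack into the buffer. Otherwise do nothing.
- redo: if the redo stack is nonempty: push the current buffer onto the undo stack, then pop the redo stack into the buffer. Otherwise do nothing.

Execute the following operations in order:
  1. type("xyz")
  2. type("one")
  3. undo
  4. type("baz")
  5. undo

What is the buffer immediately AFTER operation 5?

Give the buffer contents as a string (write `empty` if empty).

Answer: xyz

Derivation:
After op 1 (type): buf='xyz' undo_depth=1 redo_depth=0
After op 2 (type): buf='xyzone' undo_depth=2 redo_depth=0
After op 3 (undo): buf='xyz' undo_depth=1 redo_depth=1
After op 4 (type): buf='xyzbaz' undo_depth=2 redo_depth=0
After op 5 (undo): buf='xyz' undo_depth=1 redo_depth=1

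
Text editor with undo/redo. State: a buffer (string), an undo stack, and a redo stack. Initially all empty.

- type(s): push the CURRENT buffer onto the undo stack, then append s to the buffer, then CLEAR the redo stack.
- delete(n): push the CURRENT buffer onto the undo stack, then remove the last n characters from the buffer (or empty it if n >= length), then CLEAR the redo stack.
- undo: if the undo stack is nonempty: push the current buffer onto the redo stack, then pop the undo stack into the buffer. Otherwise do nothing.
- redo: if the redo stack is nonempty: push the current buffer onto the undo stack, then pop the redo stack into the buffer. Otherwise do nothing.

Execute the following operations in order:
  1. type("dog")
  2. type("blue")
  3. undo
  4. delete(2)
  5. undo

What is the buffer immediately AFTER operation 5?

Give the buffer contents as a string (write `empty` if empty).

After op 1 (type): buf='dog' undo_depth=1 redo_depth=0
After op 2 (type): buf='dogblue' undo_depth=2 redo_depth=0
After op 3 (undo): buf='dog' undo_depth=1 redo_depth=1
After op 4 (delete): buf='d' undo_depth=2 redo_depth=0
After op 5 (undo): buf='dog' undo_depth=1 redo_depth=1

Answer: dog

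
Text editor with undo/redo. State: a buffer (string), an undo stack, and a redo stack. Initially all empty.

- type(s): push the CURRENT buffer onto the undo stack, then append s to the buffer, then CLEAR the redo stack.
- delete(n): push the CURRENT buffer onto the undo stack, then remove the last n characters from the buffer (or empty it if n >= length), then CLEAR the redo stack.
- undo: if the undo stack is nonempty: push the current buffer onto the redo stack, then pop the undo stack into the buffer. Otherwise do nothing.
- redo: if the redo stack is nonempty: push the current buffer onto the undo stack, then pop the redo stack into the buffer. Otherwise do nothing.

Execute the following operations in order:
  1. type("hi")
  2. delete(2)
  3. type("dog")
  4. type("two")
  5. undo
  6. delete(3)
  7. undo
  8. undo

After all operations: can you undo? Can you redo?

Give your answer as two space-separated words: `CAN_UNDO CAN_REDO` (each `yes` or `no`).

After op 1 (type): buf='hi' undo_depth=1 redo_depth=0
After op 2 (delete): buf='(empty)' undo_depth=2 redo_depth=0
After op 3 (type): buf='dog' undo_depth=3 redo_depth=0
After op 4 (type): buf='dogtwo' undo_depth=4 redo_depth=0
After op 5 (undo): buf='dog' undo_depth=3 redo_depth=1
After op 6 (delete): buf='(empty)' undo_depth=4 redo_depth=0
After op 7 (undo): buf='dog' undo_depth=3 redo_depth=1
After op 8 (undo): buf='(empty)' undo_depth=2 redo_depth=2

Answer: yes yes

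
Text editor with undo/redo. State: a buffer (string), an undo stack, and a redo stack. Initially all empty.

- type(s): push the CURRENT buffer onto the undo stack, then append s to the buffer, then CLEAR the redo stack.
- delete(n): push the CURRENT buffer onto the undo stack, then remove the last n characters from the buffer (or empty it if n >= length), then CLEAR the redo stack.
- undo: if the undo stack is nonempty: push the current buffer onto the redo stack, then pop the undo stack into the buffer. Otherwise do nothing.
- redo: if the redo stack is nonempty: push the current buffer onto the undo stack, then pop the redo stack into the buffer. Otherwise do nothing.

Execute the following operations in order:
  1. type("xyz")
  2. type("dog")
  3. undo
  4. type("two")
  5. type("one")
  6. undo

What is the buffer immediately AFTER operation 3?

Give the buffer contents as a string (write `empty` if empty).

Answer: xyz

Derivation:
After op 1 (type): buf='xyz' undo_depth=1 redo_depth=0
After op 2 (type): buf='xyzdog' undo_depth=2 redo_depth=0
After op 3 (undo): buf='xyz' undo_depth=1 redo_depth=1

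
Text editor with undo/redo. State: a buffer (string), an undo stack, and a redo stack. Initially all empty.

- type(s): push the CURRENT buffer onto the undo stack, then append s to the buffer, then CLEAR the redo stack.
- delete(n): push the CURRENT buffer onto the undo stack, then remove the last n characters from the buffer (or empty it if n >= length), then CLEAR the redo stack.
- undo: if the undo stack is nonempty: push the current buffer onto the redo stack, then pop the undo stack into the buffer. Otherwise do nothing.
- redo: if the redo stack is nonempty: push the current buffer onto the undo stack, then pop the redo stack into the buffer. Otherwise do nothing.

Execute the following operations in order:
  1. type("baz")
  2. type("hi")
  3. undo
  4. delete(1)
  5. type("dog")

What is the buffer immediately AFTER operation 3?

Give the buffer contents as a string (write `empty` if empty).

After op 1 (type): buf='baz' undo_depth=1 redo_depth=0
After op 2 (type): buf='bazhi' undo_depth=2 redo_depth=0
After op 3 (undo): buf='baz' undo_depth=1 redo_depth=1

Answer: baz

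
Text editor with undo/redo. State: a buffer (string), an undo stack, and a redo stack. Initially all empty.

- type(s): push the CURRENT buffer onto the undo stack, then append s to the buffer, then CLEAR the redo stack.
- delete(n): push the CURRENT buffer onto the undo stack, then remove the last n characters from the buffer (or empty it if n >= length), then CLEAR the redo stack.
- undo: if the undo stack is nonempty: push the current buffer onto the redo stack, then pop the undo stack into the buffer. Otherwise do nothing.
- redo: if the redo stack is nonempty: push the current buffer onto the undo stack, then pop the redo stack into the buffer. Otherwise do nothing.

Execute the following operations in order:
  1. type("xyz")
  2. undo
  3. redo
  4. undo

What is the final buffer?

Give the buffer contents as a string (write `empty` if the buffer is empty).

Answer: empty

Derivation:
After op 1 (type): buf='xyz' undo_depth=1 redo_depth=0
After op 2 (undo): buf='(empty)' undo_depth=0 redo_depth=1
After op 3 (redo): buf='xyz' undo_depth=1 redo_depth=0
After op 4 (undo): buf='(empty)' undo_depth=0 redo_depth=1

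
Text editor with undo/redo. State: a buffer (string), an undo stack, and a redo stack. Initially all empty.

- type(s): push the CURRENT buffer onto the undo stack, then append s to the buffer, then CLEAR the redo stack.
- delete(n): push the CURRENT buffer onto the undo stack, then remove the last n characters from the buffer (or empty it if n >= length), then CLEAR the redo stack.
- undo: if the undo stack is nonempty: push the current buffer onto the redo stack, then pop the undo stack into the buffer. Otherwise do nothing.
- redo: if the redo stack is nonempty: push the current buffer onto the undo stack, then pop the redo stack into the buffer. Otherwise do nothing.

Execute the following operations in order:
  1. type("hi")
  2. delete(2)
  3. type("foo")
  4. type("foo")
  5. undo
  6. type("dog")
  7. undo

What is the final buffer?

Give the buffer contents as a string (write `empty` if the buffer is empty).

Answer: foo

Derivation:
After op 1 (type): buf='hi' undo_depth=1 redo_depth=0
After op 2 (delete): buf='(empty)' undo_depth=2 redo_depth=0
After op 3 (type): buf='foo' undo_depth=3 redo_depth=0
After op 4 (type): buf='foofoo' undo_depth=4 redo_depth=0
After op 5 (undo): buf='foo' undo_depth=3 redo_depth=1
After op 6 (type): buf='foodog' undo_depth=4 redo_depth=0
After op 7 (undo): buf='foo' undo_depth=3 redo_depth=1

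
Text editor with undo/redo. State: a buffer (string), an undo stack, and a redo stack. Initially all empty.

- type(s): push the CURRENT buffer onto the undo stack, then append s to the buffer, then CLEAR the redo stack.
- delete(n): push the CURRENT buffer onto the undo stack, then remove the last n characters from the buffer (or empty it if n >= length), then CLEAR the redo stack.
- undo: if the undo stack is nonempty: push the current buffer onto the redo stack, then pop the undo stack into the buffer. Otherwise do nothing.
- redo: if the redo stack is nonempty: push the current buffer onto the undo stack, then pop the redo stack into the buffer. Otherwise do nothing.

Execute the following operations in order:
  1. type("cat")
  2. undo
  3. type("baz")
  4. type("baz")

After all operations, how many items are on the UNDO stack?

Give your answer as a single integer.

After op 1 (type): buf='cat' undo_depth=1 redo_depth=0
After op 2 (undo): buf='(empty)' undo_depth=0 redo_depth=1
After op 3 (type): buf='baz' undo_depth=1 redo_depth=0
After op 4 (type): buf='bazbaz' undo_depth=2 redo_depth=0

Answer: 2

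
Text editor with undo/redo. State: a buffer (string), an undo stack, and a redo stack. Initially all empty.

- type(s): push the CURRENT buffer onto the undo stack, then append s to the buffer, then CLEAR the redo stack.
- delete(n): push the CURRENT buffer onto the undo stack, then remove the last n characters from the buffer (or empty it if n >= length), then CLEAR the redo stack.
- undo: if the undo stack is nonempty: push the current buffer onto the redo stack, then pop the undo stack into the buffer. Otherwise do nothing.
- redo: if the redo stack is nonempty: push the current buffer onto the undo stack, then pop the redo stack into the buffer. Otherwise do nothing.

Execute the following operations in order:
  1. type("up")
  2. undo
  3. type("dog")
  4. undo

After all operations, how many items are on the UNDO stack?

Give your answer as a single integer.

Answer: 0

Derivation:
After op 1 (type): buf='up' undo_depth=1 redo_depth=0
After op 2 (undo): buf='(empty)' undo_depth=0 redo_depth=1
After op 3 (type): buf='dog' undo_depth=1 redo_depth=0
After op 4 (undo): buf='(empty)' undo_depth=0 redo_depth=1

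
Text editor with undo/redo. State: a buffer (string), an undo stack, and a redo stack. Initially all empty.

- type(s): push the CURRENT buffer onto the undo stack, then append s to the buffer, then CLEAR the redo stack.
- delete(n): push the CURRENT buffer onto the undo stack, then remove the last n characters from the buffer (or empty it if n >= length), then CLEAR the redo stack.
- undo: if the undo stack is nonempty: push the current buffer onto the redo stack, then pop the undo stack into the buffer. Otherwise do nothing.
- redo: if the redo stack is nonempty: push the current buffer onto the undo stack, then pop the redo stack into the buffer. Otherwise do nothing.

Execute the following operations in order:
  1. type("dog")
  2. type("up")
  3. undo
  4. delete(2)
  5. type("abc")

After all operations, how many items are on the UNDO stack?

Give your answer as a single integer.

After op 1 (type): buf='dog' undo_depth=1 redo_depth=0
After op 2 (type): buf='dogup' undo_depth=2 redo_depth=0
After op 3 (undo): buf='dog' undo_depth=1 redo_depth=1
After op 4 (delete): buf='d' undo_depth=2 redo_depth=0
After op 5 (type): buf='dabc' undo_depth=3 redo_depth=0

Answer: 3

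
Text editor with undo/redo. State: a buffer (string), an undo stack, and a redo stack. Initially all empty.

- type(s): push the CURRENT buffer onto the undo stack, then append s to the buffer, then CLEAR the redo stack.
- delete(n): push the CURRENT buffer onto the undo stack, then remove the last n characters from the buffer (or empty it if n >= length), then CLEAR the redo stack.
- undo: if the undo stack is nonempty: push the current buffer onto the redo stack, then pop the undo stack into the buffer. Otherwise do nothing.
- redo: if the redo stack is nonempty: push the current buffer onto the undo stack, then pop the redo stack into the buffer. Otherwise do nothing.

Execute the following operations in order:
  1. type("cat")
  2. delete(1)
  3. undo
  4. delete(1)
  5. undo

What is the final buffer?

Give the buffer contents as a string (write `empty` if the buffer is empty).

Answer: cat

Derivation:
After op 1 (type): buf='cat' undo_depth=1 redo_depth=0
After op 2 (delete): buf='ca' undo_depth=2 redo_depth=0
After op 3 (undo): buf='cat' undo_depth=1 redo_depth=1
After op 4 (delete): buf='ca' undo_depth=2 redo_depth=0
After op 5 (undo): buf='cat' undo_depth=1 redo_depth=1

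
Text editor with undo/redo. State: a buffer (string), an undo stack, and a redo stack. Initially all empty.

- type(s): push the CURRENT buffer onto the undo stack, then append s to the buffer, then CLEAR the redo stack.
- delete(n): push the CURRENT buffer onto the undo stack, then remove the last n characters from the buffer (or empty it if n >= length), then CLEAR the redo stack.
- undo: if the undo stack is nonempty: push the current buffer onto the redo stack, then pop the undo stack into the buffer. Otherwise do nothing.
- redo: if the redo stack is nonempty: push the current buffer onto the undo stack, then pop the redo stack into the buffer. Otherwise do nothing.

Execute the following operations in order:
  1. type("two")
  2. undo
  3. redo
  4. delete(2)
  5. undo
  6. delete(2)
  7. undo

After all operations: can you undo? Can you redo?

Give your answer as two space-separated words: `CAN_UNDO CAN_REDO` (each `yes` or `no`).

After op 1 (type): buf='two' undo_depth=1 redo_depth=0
After op 2 (undo): buf='(empty)' undo_depth=0 redo_depth=1
After op 3 (redo): buf='two' undo_depth=1 redo_depth=0
After op 4 (delete): buf='t' undo_depth=2 redo_depth=0
After op 5 (undo): buf='two' undo_depth=1 redo_depth=1
After op 6 (delete): buf='t' undo_depth=2 redo_depth=0
After op 7 (undo): buf='two' undo_depth=1 redo_depth=1

Answer: yes yes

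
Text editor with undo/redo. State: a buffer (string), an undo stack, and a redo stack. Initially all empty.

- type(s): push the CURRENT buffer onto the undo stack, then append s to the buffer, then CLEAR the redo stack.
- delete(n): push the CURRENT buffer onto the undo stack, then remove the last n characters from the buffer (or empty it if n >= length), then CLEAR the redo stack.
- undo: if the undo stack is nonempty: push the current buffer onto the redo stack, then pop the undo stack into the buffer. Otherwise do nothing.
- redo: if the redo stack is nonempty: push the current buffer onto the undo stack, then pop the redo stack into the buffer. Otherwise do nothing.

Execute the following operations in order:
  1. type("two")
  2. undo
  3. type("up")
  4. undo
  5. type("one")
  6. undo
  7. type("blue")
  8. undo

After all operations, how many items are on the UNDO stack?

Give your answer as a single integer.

Answer: 0

Derivation:
After op 1 (type): buf='two' undo_depth=1 redo_depth=0
After op 2 (undo): buf='(empty)' undo_depth=0 redo_depth=1
After op 3 (type): buf='up' undo_depth=1 redo_depth=0
After op 4 (undo): buf='(empty)' undo_depth=0 redo_depth=1
After op 5 (type): buf='one' undo_depth=1 redo_depth=0
After op 6 (undo): buf='(empty)' undo_depth=0 redo_depth=1
After op 7 (type): buf='blue' undo_depth=1 redo_depth=0
After op 8 (undo): buf='(empty)' undo_depth=0 redo_depth=1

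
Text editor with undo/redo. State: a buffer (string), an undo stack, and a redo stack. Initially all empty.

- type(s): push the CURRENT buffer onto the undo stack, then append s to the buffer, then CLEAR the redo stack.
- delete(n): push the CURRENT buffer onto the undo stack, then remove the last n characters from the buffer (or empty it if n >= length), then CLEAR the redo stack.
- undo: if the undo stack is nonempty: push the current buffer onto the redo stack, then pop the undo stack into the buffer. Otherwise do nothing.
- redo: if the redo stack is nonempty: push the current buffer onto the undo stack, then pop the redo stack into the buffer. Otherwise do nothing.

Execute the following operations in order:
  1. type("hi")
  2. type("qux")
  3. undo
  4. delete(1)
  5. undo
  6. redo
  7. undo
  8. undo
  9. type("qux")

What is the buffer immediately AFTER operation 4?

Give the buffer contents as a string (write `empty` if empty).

After op 1 (type): buf='hi' undo_depth=1 redo_depth=0
After op 2 (type): buf='hiqux' undo_depth=2 redo_depth=0
After op 3 (undo): buf='hi' undo_depth=1 redo_depth=1
After op 4 (delete): buf='h' undo_depth=2 redo_depth=0

Answer: h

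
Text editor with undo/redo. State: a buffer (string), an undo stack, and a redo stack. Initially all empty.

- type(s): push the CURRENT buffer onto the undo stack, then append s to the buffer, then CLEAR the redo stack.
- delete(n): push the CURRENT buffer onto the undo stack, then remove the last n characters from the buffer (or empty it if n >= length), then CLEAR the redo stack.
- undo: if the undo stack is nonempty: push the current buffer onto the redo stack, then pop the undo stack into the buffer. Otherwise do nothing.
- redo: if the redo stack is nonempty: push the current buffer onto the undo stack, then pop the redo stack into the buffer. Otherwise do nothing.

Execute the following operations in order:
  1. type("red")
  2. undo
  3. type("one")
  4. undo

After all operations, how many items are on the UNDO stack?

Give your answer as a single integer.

After op 1 (type): buf='red' undo_depth=1 redo_depth=0
After op 2 (undo): buf='(empty)' undo_depth=0 redo_depth=1
After op 3 (type): buf='one' undo_depth=1 redo_depth=0
After op 4 (undo): buf='(empty)' undo_depth=0 redo_depth=1

Answer: 0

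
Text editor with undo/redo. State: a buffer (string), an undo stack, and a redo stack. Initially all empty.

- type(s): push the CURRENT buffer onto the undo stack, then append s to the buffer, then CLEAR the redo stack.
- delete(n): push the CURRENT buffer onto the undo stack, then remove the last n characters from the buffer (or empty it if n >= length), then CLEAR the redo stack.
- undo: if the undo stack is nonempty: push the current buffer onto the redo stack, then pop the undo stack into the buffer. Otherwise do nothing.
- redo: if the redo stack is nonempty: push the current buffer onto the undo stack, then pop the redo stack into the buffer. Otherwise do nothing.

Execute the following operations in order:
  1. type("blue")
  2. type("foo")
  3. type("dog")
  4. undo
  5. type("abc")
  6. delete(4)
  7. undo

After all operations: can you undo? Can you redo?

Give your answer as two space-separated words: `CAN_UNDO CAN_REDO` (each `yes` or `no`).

Answer: yes yes

Derivation:
After op 1 (type): buf='blue' undo_depth=1 redo_depth=0
After op 2 (type): buf='bluefoo' undo_depth=2 redo_depth=0
After op 3 (type): buf='bluefoodog' undo_depth=3 redo_depth=0
After op 4 (undo): buf='bluefoo' undo_depth=2 redo_depth=1
After op 5 (type): buf='bluefooabc' undo_depth=3 redo_depth=0
After op 6 (delete): buf='bluefo' undo_depth=4 redo_depth=0
After op 7 (undo): buf='bluefooabc' undo_depth=3 redo_depth=1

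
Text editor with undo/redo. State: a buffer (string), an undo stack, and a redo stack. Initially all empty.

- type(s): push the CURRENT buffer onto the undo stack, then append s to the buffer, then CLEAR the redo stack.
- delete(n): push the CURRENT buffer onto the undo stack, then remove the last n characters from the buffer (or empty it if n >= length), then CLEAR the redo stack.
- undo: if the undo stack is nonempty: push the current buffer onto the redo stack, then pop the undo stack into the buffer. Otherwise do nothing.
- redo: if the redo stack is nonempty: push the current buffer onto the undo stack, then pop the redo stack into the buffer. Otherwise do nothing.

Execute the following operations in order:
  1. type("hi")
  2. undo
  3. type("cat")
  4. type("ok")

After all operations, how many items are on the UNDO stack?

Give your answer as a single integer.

Answer: 2

Derivation:
After op 1 (type): buf='hi' undo_depth=1 redo_depth=0
After op 2 (undo): buf='(empty)' undo_depth=0 redo_depth=1
After op 3 (type): buf='cat' undo_depth=1 redo_depth=0
After op 4 (type): buf='catok' undo_depth=2 redo_depth=0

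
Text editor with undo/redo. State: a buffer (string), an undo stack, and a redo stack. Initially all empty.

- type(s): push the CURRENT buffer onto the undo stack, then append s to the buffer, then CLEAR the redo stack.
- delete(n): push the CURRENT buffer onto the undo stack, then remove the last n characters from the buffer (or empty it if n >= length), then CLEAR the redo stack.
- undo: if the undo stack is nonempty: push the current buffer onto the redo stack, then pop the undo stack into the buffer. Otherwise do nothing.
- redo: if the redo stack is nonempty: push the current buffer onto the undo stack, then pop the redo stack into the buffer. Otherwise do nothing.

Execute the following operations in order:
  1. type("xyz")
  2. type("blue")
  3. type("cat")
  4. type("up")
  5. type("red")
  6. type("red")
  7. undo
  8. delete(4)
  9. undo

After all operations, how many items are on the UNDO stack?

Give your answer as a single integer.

Answer: 5

Derivation:
After op 1 (type): buf='xyz' undo_depth=1 redo_depth=0
After op 2 (type): buf='xyzblue' undo_depth=2 redo_depth=0
After op 3 (type): buf='xyzbluecat' undo_depth=3 redo_depth=0
After op 4 (type): buf='xyzbluecatup' undo_depth=4 redo_depth=0
After op 5 (type): buf='xyzbluecatupred' undo_depth=5 redo_depth=0
After op 6 (type): buf='xyzbluecatupredred' undo_depth=6 redo_depth=0
After op 7 (undo): buf='xyzbluecatupred' undo_depth=5 redo_depth=1
After op 8 (delete): buf='xyzbluecatu' undo_depth=6 redo_depth=0
After op 9 (undo): buf='xyzbluecatupred' undo_depth=5 redo_depth=1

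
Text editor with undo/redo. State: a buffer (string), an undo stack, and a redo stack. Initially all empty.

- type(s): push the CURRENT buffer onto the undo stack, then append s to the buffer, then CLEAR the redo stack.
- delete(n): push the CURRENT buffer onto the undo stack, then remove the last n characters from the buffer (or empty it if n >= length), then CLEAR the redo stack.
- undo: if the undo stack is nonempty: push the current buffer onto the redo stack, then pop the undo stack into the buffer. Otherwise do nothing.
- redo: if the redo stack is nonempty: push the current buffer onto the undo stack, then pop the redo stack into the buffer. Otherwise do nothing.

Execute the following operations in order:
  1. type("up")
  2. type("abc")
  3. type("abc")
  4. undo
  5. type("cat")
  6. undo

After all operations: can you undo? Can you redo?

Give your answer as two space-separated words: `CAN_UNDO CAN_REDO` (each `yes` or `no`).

After op 1 (type): buf='up' undo_depth=1 redo_depth=0
After op 2 (type): buf='upabc' undo_depth=2 redo_depth=0
After op 3 (type): buf='upabcabc' undo_depth=3 redo_depth=0
After op 4 (undo): buf='upabc' undo_depth=2 redo_depth=1
After op 5 (type): buf='upabccat' undo_depth=3 redo_depth=0
After op 6 (undo): buf='upabc' undo_depth=2 redo_depth=1

Answer: yes yes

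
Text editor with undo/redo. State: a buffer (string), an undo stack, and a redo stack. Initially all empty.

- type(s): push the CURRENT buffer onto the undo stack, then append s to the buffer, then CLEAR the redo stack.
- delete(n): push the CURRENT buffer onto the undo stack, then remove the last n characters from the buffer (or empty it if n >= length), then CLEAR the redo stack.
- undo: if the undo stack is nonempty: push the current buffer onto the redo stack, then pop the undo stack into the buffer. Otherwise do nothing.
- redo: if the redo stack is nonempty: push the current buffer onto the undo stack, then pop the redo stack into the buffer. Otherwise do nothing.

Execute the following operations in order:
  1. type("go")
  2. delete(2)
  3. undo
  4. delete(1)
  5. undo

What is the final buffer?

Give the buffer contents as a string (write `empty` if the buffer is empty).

Answer: go

Derivation:
After op 1 (type): buf='go' undo_depth=1 redo_depth=0
After op 2 (delete): buf='(empty)' undo_depth=2 redo_depth=0
After op 3 (undo): buf='go' undo_depth=1 redo_depth=1
After op 4 (delete): buf='g' undo_depth=2 redo_depth=0
After op 5 (undo): buf='go' undo_depth=1 redo_depth=1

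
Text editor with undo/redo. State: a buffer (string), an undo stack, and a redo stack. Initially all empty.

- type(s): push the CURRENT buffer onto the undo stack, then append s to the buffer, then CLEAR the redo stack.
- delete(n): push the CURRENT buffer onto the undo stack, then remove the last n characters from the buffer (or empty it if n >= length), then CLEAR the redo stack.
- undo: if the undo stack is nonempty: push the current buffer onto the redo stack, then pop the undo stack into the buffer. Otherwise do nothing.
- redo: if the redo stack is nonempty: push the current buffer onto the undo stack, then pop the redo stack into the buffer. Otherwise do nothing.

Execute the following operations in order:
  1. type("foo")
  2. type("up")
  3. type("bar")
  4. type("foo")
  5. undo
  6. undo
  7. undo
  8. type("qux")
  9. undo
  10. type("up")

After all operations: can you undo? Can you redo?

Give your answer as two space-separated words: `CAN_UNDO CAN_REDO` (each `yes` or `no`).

Answer: yes no

Derivation:
After op 1 (type): buf='foo' undo_depth=1 redo_depth=0
After op 2 (type): buf='fooup' undo_depth=2 redo_depth=0
After op 3 (type): buf='fooupbar' undo_depth=3 redo_depth=0
After op 4 (type): buf='fooupbarfoo' undo_depth=4 redo_depth=0
After op 5 (undo): buf='fooupbar' undo_depth=3 redo_depth=1
After op 6 (undo): buf='fooup' undo_depth=2 redo_depth=2
After op 7 (undo): buf='foo' undo_depth=1 redo_depth=3
After op 8 (type): buf='fooqux' undo_depth=2 redo_depth=0
After op 9 (undo): buf='foo' undo_depth=1 redo_depth=1
After op 10 (type): buf='fooup' undo_depth=2 redo_depth=0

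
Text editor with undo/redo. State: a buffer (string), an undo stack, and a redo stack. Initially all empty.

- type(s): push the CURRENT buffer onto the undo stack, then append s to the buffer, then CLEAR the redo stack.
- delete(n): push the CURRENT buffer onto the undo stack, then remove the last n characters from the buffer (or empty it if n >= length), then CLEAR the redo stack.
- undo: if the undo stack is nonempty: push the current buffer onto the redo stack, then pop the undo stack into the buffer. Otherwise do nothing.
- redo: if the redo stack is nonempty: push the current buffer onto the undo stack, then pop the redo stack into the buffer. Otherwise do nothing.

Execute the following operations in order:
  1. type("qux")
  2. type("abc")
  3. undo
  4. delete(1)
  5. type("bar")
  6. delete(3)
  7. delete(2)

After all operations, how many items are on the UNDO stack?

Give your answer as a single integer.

Answer: 5

Derivation:
After op 1 (type): buf='qux' undo_depth=1 redo_depth=0
After op 2 (type): buf='quxabc' undo_depth=2 redo_depth=0
After op 3 (undo): buf='qux' undo_depth=1 redo_depth=1
After op 4 (delete): buf='qu' undo_depth=2 redo_depth=0
After op 5 (type): buf='qubar' undo_depth=3 redo_depth=0
After op 6 (delete): buf='qu' undo_depth=4 redo_depth=0
After op 7 (delete): buf='(empty)' undo_depth=5 redo_depth=0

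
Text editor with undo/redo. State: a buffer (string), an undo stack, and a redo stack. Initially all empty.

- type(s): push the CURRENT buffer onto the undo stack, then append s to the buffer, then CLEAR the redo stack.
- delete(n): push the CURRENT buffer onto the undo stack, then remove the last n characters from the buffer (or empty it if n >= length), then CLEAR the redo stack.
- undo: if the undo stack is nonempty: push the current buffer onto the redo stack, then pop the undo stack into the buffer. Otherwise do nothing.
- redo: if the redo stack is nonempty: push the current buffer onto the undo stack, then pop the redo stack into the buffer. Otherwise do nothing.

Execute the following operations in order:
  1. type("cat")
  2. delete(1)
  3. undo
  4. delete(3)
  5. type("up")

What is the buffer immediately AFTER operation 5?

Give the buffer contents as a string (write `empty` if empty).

After op 1 (type): buf='cat' undo_depth=1 redo_depth=0
After op 2 (delete): buf='ca' undo_depth=2 redo_depth=0
After op 3 (undo): buf='cat' undo_depth=1 redo_depth=1
After op 4 (delete): buf='(empty)' undo_depth=2 redo_depth=0
After op 5 (type): buf='up' undo_depth=3 redo_depth=0

Answer: up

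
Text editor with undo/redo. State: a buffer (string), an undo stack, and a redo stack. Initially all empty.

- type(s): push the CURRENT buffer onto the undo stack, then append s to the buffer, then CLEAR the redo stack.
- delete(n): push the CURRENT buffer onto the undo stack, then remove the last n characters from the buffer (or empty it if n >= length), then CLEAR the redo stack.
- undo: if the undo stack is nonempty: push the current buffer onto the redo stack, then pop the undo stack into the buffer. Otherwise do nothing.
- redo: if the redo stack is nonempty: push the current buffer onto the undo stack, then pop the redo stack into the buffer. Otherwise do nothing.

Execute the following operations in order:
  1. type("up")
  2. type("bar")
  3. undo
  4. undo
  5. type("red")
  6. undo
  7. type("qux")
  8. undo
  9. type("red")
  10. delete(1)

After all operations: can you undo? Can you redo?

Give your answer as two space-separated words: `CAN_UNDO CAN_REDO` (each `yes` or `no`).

After op 1 (type): buf='up' undo_depth=1 redo_depth=0
After op 2 (type): buf='upbar' undo_depth=2 redo_depth=0
After op 3 (undo): buf='up' undo_depth=1 redo_depth=1
After op 4 (undo): buf='(empty)' undo_depth=0 redo_depth=2
After op 5 (type): buf='red' undo_depth=1 redo_depth=0
After op 6 (undo): buf='(empty)' undo_depth=0 redo_depth=1
After op 7 (type): buf='qux' undo_depth=1 redo_depth=0
After op 8 (undo): buf='(empty)' undo_depth=0 redo_depth=1
After op 9 (type): buf='red' undo_depth=1 redo_depth=0
After op 10 (delete): buf='re' undo_depth=2 redo_depth=0

Answer: yes no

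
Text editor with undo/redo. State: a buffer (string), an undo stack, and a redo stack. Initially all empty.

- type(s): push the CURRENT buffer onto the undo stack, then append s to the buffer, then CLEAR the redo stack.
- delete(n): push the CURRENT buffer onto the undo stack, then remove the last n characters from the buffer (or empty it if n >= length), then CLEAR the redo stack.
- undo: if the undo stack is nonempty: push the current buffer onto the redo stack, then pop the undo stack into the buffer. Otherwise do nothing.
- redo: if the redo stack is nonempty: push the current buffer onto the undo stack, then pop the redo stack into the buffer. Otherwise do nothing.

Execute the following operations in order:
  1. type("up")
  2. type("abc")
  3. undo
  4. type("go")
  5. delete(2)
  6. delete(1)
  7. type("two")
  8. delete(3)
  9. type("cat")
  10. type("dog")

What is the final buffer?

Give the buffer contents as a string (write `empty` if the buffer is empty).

After op 1 (type): buf='up' undo_depth=1 redo_depth=0
After op 2 (type): buf='upabc' undo_depth=2 redo_depth=0
After op 3 (undo): buf='up' undo_depth=1 redo_depth=1
After op 4 (type): buf='upgo' undo_depth=2 redo_depth=0
After op 5 (delete): buf='up' undo_depth=3 redo_depth=0
After op 6 (delete): buf='u' undo_depth=4 redo_depth=0
After op 7 (type): buf='utwo' undo_depth=5 redo_depth=0
After op 8 (delete): buf='u' undo_depth=6 redo_depth=0
After op 9 (type): buf='ucat' undo_depth=7 redo_depth=0
After op 10 (type): buf='ucatdog' undo_depth=8 redo_depth=0

Answer: ucatdog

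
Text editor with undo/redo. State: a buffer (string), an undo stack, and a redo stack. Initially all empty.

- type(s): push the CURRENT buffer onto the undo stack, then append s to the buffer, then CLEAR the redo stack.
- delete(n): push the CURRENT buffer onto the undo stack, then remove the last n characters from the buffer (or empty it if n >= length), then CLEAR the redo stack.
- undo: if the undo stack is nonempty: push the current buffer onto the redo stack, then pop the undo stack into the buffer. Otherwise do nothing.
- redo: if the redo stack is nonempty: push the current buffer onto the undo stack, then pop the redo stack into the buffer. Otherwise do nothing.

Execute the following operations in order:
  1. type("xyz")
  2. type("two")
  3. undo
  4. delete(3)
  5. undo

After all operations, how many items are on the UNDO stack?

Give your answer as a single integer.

After op 1 (type): buf='xyz' undo_depth=1 redo_depth=0
After op 2 (type): buf='xyztwo' undo_depth=2 redo_depth=0
After op 3 (undo): buf='xyz' undo_depth=1 redo_depth=1
After op 4 (delete): buf='(empty)' undo_depth=2 redo_depth=0
After op 5 (undo): buf='xyz' undo_depth=1 redo_depth=1

Answer: 1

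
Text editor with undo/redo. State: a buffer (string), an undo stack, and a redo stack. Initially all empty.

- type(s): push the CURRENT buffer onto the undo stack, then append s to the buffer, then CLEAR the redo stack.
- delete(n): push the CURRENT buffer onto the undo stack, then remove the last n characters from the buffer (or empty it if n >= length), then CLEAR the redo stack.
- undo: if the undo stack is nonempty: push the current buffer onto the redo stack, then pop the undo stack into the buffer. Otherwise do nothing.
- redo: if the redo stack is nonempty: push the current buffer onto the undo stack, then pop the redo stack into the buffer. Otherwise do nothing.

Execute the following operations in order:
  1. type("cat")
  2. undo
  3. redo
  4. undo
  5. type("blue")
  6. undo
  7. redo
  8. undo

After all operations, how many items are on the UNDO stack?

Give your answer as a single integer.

After op 1 (type): buf='cat' undo_depth=1 redo_depth=0
After op 2 (undo): buf='(empty)' undo_depth=0 redo_depth=1
After op 3 (redo): buf='cat' undo_depth=1 redo_depth=0
After op 4 (undo): buf='(empty)' undo_depth=0 redo_depth=1
After op 5 (type): buf='blue' undo_depth=1 redo_depth=0
After op 6 (undo): buf='(empty)' undo_depth=0 redo_depth=1
After op 7 (redo): buf='blue' undo_depth=1 redo_depth=0
After op 8 (undo): buf='(empty)' undo_depth=0 redo_depth=1

Answer: 0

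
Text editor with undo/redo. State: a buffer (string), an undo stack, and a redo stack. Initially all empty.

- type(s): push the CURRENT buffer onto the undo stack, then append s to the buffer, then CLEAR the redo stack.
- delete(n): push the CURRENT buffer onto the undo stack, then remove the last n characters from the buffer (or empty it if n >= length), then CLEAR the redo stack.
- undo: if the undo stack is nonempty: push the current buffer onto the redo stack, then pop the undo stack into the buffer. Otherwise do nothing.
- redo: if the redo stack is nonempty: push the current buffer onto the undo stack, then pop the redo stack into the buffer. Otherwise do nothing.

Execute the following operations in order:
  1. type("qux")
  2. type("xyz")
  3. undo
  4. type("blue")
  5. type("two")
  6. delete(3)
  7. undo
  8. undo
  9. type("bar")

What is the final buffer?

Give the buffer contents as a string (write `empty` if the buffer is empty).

After op 1 (type): buf='qux' undo_depth=1 redo_depth=0
After op 2 (type): buf='quxxyz' undo_depth=2 redo_depth=0
After op 3 (undo): buf='qux' undo_depth=1 redo_depth=1
After op 4 (type): buf='quxblue' undo_depth=2 redo_depth=0
After op 5 (type): buf='quxbluetwo' undo_depth=3 redo_depth=0
After op 6 (delete): buf='quxblue' undo_depth=4 redo_depth=0
After op 7 (undo): buf='quxbluetwo' undo_depth=3 redo_depth=1
After op 8 (undo): buf='quxblue' undo_depth=2 redo_depth=2
After op 9 (type): buf='quxbluebar' undo_depth=3 redo_depth=0

Answer: quxbluebar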